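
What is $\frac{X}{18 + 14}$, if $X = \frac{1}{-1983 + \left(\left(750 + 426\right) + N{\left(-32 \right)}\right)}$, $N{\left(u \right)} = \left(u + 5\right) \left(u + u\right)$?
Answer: $\frac{1}{29472} \approx 3.3931 \cdot 10^{-5}$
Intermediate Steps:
$N{\left(u \right)} = 2 u \left(5 + u\right)$ ($N{\left(u \right)} = \left(5 + u\right) 2 u = 2 u \left(5 + u\right)$)
$X = \frac{1}{921}$ ($X = \frac{1}{-1983 + \left(\left(750 + 426\right) + 2 \left(-32\right) \left(5 - 32\right)\right)} = \frac{1}{-1983 + \left(1176 + 2 \left(-32\right) \left(-27\right)\right)} = \frac{1}{-1983 + \left(1176 + 1728\right)} = \frac{1}{-1983 + 2904} = \frac{1}{921} \approx 0.0010858$)
$\frac{X}{18 + 14} = \frac{1}{921 \left(18 + 14\right)} = \frac{1}{921 \cdot 32} = \frac{1}{921} \cdot \frac{1}{32} = \frac{1}{29472}$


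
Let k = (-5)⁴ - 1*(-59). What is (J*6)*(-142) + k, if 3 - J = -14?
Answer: -13800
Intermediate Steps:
J = 17 (J = 3 - 1*(-14) = 3 + 14 = 17)
k = 684 (k = 625 + 59 = 684)
(J*6)*(-142) + k = (17*6)*(-142) + 684 = 102*(-142) + 684 = -14484 + 684 = -13800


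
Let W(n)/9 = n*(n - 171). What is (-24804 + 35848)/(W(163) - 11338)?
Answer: -5522/11537 ≈ -0.47863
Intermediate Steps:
W(n) = 9*n*(-171 + n) (W(n) = 9*(n*(n - 171)) = 9*(n*(-171 + n)) = 9*n*(-171 + n))
(-24804 + 35848)/(W(163) - 11338) = (-24804 + 35848)/(9*163*(-171 + 163) - 11338) = 11044/(9*163*(-8) - 11338) = 11044/(-11736 - 11338) = 11044/(-23074) = 11044*(-1/23074) = -5522/11537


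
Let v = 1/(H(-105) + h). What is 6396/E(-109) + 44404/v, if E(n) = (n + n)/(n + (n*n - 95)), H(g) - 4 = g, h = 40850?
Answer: 197189283918/109 ≈ 1.8091e+9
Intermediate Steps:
H(g) = 4 + g
E(n) = 2*n/(-95 + n + n**2) (E(n) = (2*n)/(n + (n**2 - 95)) = (2*n)/(n + (-95 + n**2)) = (2*n)/(-95 + n + n**2) = 2*n/(-95 + n + n**2))
v = 1/40749 (v = 1/((4 - 105) + 40850) = 1/(-101 + 40850) = 1/40749 ≈ 2.4540e-5)
6396/E(-109) + 44404/v = 6396/((2*(-109)/(-95 - 109 + (-109)**2))) + 44404/(1/40749) = 6396/((2*(-109)/(-95 - 109 + 11881))) + 44404*40749 = 6396/((2*(-109)/11677)) + 1809418596 = 6396/((2*(-109)*(1/11677))) + 1809418596 = 6396/(-218/11677) + 1809418596 = 6396*(-11677/218) + 1809418596 = -37343046/109 + 1809418596 = 197189283918/109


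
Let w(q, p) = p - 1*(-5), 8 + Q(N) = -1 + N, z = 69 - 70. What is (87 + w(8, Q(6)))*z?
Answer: -89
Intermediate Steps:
z = -1
Q(N) = -9 + N (Q(N) = -8 + (-1 + N) = -9 + N)
w(q, p) = 5 + p (w(q, p) = p + 5 = 5 + p)
(87 + w(8, Q(6)))*z = (87 + (5 + (-9 + 6)))*(-1) = (87 + (5 - 3))*(-1) = (87 + 2)*(-1) = 89*(-1) = -89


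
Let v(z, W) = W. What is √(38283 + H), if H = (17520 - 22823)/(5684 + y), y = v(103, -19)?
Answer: 2*√307139152045/5665 ≈ 195.66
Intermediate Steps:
y = -19
H = -5303/5665 (H = (17520 - 22823)/(5684 - 19) = -5303/5665 ≈ -0.93610)
√(38283 + H) = √(38283 - 5303/5665) = √(216867892/5665) = 2*√307139152045/5665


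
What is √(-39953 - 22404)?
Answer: I*√62357 ≈ 249.71*I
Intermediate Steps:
√(-39953 - 22404) = √(-62357) = I*√62357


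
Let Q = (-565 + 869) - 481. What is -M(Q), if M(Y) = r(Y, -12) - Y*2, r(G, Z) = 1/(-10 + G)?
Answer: -66197/187 ≈ -353.99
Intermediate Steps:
Q = -177 (Q = 304 - 481 = -177)
M(Y) = 1/(-10 + Y) - 2*Y (M(Y) = 1/(-10 + Y) - Y*2 = 1/(-10 + Y) - 2*Y)
-M(Q) = -(1 - 2*(-177)*(-10 - 177))/(-10 - 177) = -(1 - 2*(-177)*(-187))/(-187) = -(-1)*(1 - 66198)/187 = -(-1)*(-66197)/187 = -1*66197/187 = -66197/187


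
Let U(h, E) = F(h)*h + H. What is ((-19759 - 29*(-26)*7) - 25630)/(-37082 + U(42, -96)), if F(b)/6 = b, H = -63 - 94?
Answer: 40111/26655 ≈ 1.5048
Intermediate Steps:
H = -157
F(b) = 6*b
U(h, E) = -157 + 6*h**2 (U(h, E) = (6*h)*h - 157 = 6*h**2 - 157 = -157 + 6*h**2)
((-19759 - 29*(-26)*7) - 25630)/(-37082 + U(42, -96)) = ((-19759 - 29*(-26)*7) - 25630)/(-37082 + (-157 + 6*42**2)) = ((-19759 + 754*7) - 25630)/(-37082 + (-157 + 6*1764)) = ((-19759 + 5278) - 25630)/(-37082 + (-157 + 10584)) = (-14481 - 25630)/(-37082 + 10427) = -40111/(-26655) = -40111*(-1/26655) = 40111/26655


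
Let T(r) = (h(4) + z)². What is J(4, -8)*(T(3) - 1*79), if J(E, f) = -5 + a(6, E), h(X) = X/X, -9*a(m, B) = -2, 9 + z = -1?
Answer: -86/9 ≈ -9.5556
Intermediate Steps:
z = -10 (z = -9 - 1 = -10)
a(m, B) = 2/9 (a(m, B) = -⅑*(-2) = 2/9)
h(X) = 1
J(E, f) = -43/9 (J(E, f) = -5 + 2/9 = -43/9)
T(r) = 81 (T(r) = (1 - 10)² = (-9)² = 81)
J(4, -8)*(T(3) - 1*79) = -43*(81 - 1*79)/9 = -43*(81 - 79)/9 = -43/9*2 = -86/9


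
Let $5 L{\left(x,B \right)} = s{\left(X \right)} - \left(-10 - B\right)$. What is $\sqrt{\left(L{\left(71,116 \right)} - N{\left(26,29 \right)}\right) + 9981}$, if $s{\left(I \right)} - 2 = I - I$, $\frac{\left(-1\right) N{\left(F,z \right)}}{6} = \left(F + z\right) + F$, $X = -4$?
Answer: $\frac{\sqrt{262315}}{5} \approx 102.43$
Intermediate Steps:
$N{\left(F,z \right)} = - 12 F - 6 z$ ($N{\left(F,z \right)} = - 6 \left(\left(F + z\right) + F\right) = - 6 \left(z + 2 F\right) = - 12 F - 6 z$)
$s{\left(I \right)} = 2$ ($s{\left(I \right)} = 2 + \left(I - I\right) = 2 + 0 = 2$)
$L{\left(x,B \right)} = \frac{12}{5} + \frac{B}{5}$ ($L{\left(x,B \right)} = \frac{2 - \left(-10 - B\right)}{5} = \frac{2 + \left(10 + B\right)}{5} = \frac{12 + B}{5} = \frac{12}{5} + \frac{B}{5}$)
$\sqrt{\left(L{\left(71,116 \right)} - N{\left(26,29 \right)}\right) + 9981} = \sqrt{\left(\left(\frac{12}{5} + \frac{1}{5} \cdot 116\right) - \left(\left(-12\right) 26 - 174\right)\right) + 9981} = \sqrt{\left(\left(\frac{12}{5} + \frac{116}{5}\right) - \left(-312 - 174\right)\right) + 9981} = \sqrt{\left(\frac{128}{5} - -486\right) + 9981} = \sqrt{\left(\frac{128}{5} + 486\right) + 9981} = \sqrt{\frac{2558}{5} + 9981} = \sqrt{\frac{52463}{5}} = \frac{\sqrt{262315}}{5}$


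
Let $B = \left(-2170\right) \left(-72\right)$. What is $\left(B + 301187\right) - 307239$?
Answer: $150188$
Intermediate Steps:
$B = 156240$
$\left(B + 301187\right) - 307239 = \left(156240 + 301187\right) - 307239 = 457427 - 307239 = 150188$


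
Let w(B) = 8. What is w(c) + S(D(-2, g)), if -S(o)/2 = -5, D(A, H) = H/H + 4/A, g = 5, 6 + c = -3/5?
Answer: 18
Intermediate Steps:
c = -33/5 (c = -6 - 3/5 = -6 - 3*⅕ = -6 - ⅗ = -33/5 ≈ -6.6000)
D(A, H) = 1 + 4/A
S(o) = 10 (S(o) = -2*(-5) = 10)
w(c) + S(D(-2, g)) = 8 + 10 = 18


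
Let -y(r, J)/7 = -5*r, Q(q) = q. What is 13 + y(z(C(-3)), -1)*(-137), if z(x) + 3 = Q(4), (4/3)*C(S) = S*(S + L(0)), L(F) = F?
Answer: -4782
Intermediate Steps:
C(S) = 3*S**2/4 (C(S) = 3*(S*(S + 0))/4 = 3*(S*S)/4 = 3*S**2/4)
z(x) = 1 (z(x) = -3 + 4 = 1)
y(r, J) = 35*r (y(r, J) = -(-35)*r = 35*r)
13 + y(z(C(-3)), -1)*(-137) = 13 + (35*1)*(-137) = 13 + 35*(-137) = 13 - 4795 = -4782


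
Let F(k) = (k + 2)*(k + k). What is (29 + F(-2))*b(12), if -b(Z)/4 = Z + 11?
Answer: -2668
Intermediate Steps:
F(k) = 2*k*(2 + k) (F(k) = (2 + k)*(2*k) = 2*k*(2 + k))
b(Z) = -44 - 4*Z (b(Z) = -4*(Z + 11) = -4*(11 + Z) = -44 - 4*Z)
(29 + F(-2))*b(12) = (29 + 2*(-2)*(2 - 2))*(-44 - 4*12) = (29 + 2*(-2)*0)*(-44 - 48) = (29 + 0)*(-92) = 29*(-92) = -2668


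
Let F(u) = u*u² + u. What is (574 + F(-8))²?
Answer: 2916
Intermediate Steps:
F(u) = u + u³ (F(u) = u³ + u = u + u³)
(574 + F(-8))² = (574 + (-8 + (-8)³))² = (574 + (-8 - 512))² = (574 - 520)² = 54² = 2916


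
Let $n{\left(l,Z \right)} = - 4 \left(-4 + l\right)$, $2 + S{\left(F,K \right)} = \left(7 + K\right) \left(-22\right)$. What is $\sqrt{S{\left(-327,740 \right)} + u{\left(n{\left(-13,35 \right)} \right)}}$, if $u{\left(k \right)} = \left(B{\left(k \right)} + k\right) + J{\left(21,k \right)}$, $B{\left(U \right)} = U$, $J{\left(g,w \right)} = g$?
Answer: $i \sqrt{16279} \approx 127.59 i$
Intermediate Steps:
$S{\left(F,K \right)} = -156 - 22 K$ ($S{\left(F,K \right)} = -2 + \left(7 + K\right) \left(-22\right) = -2 - \left(154 + 22 K\right) = -156 - 22 K$)
$n{\left(l,Z \right)} = 16 - 4 l$
$u{\left(k \right)} = 21 + 2 k$ ($u{\left(k \right)} = \left(k + k\right) + 21 = 2 k + 21 = 21 + 2 k$)
$\sqrt{S{\left(-327,740 \right)} + u{\left(n{\left(-13,35 \right)} \right)}} = \sqrt{\left(-156 - 16280\right) + \left(21 + 2 \left(16 - -52\right)\right)} = \sqrt{\left(-156 - 16280\right) + \left(21 + 2 \left(16 + 52\right)\right)} = \sqrt{-16436 + \left(21 + 2 \cdot 68\right)} = \sqrt{-16436 + \left(21 + 136\right)} = \sqrt{-16436 + 157} = \sqrt{-16279} = i \sqrt{16279}$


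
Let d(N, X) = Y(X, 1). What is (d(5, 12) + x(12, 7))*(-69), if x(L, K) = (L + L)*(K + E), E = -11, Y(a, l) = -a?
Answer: 7452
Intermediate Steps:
d(N, X) = -X
x(L, K) = 2*L*(-11 + K) (x(L, K) = (L + L)*(K - 11) = (2*L)*(-11 + K) = 2*L*(-11 + K))
(d(5, 12) + x(12, 7))*(-69) = (-1*12 + 2*12*(-11 + 7))*(-69) = (-12 + 2*12*(-4))*(-69) = (-12 - 96)*(-69) = -108*(-69) = 7452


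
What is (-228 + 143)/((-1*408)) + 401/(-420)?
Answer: -209/280 ≈ -0.74643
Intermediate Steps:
(-228 + 143)/((-1*408)) + 401/(-420) = -85/(-408) + 401*(-1/420) = -85*(-1/408) - 401/420 = 5/24 - 401/420 = -209/280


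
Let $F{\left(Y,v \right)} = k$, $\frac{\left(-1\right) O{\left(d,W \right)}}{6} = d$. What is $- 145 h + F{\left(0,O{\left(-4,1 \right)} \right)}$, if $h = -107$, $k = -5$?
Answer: $15510$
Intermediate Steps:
$O{\left(d,W \right)} = - 6 d$
$F{\left(Y,v \right)} = -5$
$- 145 h + F{\left(0,O{\left(-4,1 \right)} \right)} = \left(-145\right) \left(-107\right) - 5 = 15515 - 5 = 15510$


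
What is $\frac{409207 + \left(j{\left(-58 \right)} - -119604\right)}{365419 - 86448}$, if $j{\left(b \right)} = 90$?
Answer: $\frac{528901}{278971} \approx 1.8959$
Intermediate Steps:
$\frac{409207 + \left(j{\left(-58 \right)} - -119604\right)}{365419 - 86448} = \frac{409207 + \left(90 - -119604\right)}{365419 - 86448} = \frac{409207 + \left(90 + 119604\right)}{278971} = \left(409207 + 119694\right) \frac{1}{278971} = 528901 \cdot \frac{1}{278971} = \frac{528901}{278971}$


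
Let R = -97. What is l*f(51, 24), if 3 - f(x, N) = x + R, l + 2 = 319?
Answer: 15533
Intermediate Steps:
l = 317 (l = -2 + 319 = 317)
f(x, N) = 100 - x (f(x, N) = 3 - (x - 97) = 3 - (-97 + x) = 3 + (97 - x) = 100 - x)
l*f(51, 24) = 317*(100 - 1*51) = 317*(100 - 51) = 317*49 = 15533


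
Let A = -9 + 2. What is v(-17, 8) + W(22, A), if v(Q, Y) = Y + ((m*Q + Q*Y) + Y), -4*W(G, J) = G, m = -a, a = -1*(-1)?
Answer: -217/2 ≈ -108.50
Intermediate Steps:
A = -7
a = 1
m = -1 (m = -1*1 = -1)
W(G, J) = -G/4
v(Q, Y) = -Q + 2*Y + Q*Y (v(Q, Y) = Y + ((-Q + Q*Y) + Y) = Y + (Y - Q + Q*Y) = -Q + 2*Y + Q*Y)
v(-17, 8) + W(22, A) = (-1*(-17) + 2*8 - 17*8) - 1/4*22 = (17 + 16 - 136) - 11/2 = -103 - 11/2 = -217/2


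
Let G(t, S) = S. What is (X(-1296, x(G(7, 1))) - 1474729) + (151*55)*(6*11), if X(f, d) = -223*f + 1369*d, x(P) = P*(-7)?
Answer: -647174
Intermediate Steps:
x(P) = -7*P
(X(-1296, x(G(7, 1))) - 1474729) + (151*55)*(6*11) = ((-223*(-1296) + 1369*(-7*1)) - 1474729) + (151*55)*(6*11) = ((289008 + 1369*(-7)) - 1474729) + 8305*66 = ((289008 - 9583) - 1474729) + 548130 = (279425 - 1474729) + 548130 = -1195304 + 548130 = -647174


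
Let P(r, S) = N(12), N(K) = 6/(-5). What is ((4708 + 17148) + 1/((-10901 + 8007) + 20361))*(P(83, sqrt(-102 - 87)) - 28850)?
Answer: -55070990672768/87335 ≈ -6.3057e+8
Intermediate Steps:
N(K) = -6/5 (N(K) = 6*(-1/5) = -6/5)
P(r, S) = -6/5
((4708 + 17148) + 1/((-10901 + 8007) + 20361))*(P(83, sqrt(-102 - 87)) - 28850) = ((4708 + 17148) + 1/((-10901 + 8007) + 20361))*(-6/5 - 28850) = (21856 + 1/(-2894 + 20361))*(-144256/5) = (21856 + 1/17467)*(-144256/5) = (381758753/17467)*(-144256/5) = -55070990672768/87335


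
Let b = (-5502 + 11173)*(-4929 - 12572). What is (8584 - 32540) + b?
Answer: -99272127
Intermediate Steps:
b = -99248171 (b = 5671*(-17501) = -99248171)
(8584 - 32540) + b = (8584 - 32540) - 99248171 = -23956 - 99248171 = -99272127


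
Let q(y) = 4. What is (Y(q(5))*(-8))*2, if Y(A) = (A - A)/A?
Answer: 0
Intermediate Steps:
Y(A) = 0 (Y(A) = 0/A = 0)
(Y(q(5))*(-8))*2 = (0*(-8))*2 = 0*2 = 0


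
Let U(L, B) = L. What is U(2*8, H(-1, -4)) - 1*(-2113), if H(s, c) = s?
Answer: 2129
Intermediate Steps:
U(2*8, H(-1, -4)) - 1*(-2113) = 2*8 - 1*(-2113) = 16 + 2113 = 2129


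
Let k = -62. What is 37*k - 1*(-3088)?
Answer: 794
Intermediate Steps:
37*k - 1*(-3088) = 37*(-62) - 1*(-3088) = -2294 + 3088 = 794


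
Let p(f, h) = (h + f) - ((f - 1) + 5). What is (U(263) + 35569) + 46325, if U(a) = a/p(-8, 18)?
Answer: 1146779/14 ≈ 81913.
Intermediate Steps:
p(f, h) = -4 + h (p(f, h) = (f + h) - ((-1 + f) + 5) = (f + h) - (4 + f) = (f + h) + (-4 - f) = -4 + h)
U(a) = a/14 (U(a) = a/(-4 + 18) = a/14)
(U(263) + 35569) + 46325 = ((1/14)*263 + 35569) + 46325 = (263/14 + 35569) + 46325 = 498229/14 + 46325 = 1146779/14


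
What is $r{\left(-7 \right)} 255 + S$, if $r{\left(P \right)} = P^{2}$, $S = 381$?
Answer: $12876$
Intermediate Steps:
$r{\left(-7 \right)} 255 + S = \left(-7\right)^{2} \cdot 255 + 381 = 49 \cdot 255 + 381 = 12495 + 381 = 12876$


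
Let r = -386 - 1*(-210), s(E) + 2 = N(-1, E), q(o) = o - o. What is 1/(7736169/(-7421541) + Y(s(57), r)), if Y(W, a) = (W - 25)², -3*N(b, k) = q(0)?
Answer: 2473847/1800855740 ≈ 0.0013737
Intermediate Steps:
q(o) = 0
N(b, k) = 0 (N(b, k) = -⅓*0 = 0)
s(E) = -2 (s(E) = -2 + 0 = -2)
r = -176 (r = -386 + 210 = -176)
Y(W, a) = (-25 + W)²
1/(7736169/(-7421541) + Y(s(57), r)) = 1/(7736169/(-7421541) + (-25 - 2)²) = 1/(7736169*(-1/7421541) + (-27)²) = 1/(-2578723/2473847 + 729) = 1/(1800855740/2473847) = 2473847/1800855740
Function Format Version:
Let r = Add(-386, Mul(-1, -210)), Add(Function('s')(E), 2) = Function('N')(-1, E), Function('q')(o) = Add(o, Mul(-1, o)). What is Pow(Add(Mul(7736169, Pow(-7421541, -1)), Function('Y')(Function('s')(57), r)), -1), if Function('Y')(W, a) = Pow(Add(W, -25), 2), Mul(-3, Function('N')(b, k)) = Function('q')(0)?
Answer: Rational(2473847, 1800855740) ≈ 0.0013737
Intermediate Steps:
Function('q')(o) = 0
Function('N')(b, k) = 0 (Function('N')(b, k) = Mul(Rational(-1, 3), 0) = 0)
Function('s')(E) = -2 (Function('s')(E) = Add(-2, 0) = -2)
r = -176 (r = Add(-386, 210) = -176)
Function('Y')(W, a) = Pow(Add(-25, W), 2)
Pow(Add(Mul(7736169, Pow(-7421541, -1)), Function('Y')(Function('s')(57), r)), -1) = Pow(Add(Mul(7736169, Pow(-7421541, -1)), Pow(Add(-25, -2), 2)), -1) = Pow(Add(Mul(7736169, Rational(-1, 7421541)), Pow(-27, 2)), -1) = Pow(Add(Rational(-2578723, 2473847), 729), -1) = Pow(Rational(1800855740, 2473847), -1) = Rational(2473847, 1800855740)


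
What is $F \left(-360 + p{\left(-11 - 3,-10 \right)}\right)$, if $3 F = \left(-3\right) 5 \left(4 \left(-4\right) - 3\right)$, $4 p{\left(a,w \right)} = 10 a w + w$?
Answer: $- \frac{2375}{2} \approx -1187.5$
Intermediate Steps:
$p{\left(a,w \right)} = \frac{w}{4} + \frac{5 a w}{2}$ ($p{\left(a,w \right)} = \frac{10 a w + w}{4} = \frac{w + 10 a w}{4} = \frac{w}{4} + \frac{5 a w}{2}$)
$F = 95$ ($F = \frac{\left(-3\right) 5 \left(4 \left(-4\right) - 3\right)}{3} = \frac{\left(-15\right) \left(-16 - 3\right)}{3} = \frac{\left(-15\right) \left(-19\right)}{3} = \frac{1}{3} \cdot 285 = 95$)
$F \left(-360 + p{\left(-11 - 3,-10 \right)}\right) = 95 \left(-360 + \frac{1}{4} \left(-10\right) \left(1 + 10 \left(-11 - 3\right)\right)\right) = 95 \left(-360 + \frac{1}{4} \left(-10\right) \left(1 + 10 \left(-14\right)\right)\right) = 95 \left(-360 + \frac{1}{4} \left(-10\right) \left(1 - 140\right)\right) = 95 \left(-360 + \frac{1}{4} \left(-10\right) \left(-139\right)\right) = 95 \left(-360 + \frac{695}{2}\right) = 95 \left(- \frac{25}{2}\right) = - \frac{2375}{2}$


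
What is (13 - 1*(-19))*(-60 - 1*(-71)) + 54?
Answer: 406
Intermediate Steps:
(13 - 1*(-19))*(-60 - 1*(-71)) + 54 = (13 + 19)*(-60 + 71) + 54 = 32*11 + 54 = 352 + 54 = 406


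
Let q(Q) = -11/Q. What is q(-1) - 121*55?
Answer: -6644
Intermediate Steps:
q(-1) - 121*55 = -11/(-1) - 121*55 = -11*(-1) - 6655 = 11 - 6655 = -6644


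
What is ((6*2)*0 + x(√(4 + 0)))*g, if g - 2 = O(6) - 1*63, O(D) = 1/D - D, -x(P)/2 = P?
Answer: 802/3 ≈ 267.33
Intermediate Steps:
x(P) = -2*P
g = -401/6 (g = 2 + ((1/6 - 1*6) - 1*63) = 2 + ((⅙ - 6) - 63) = 2 + (-35/6 - 63) = 2 - 413/6 = -401/6 ≈ -66.833)
((6*2)*0 + x(√(4 + 0)))*g = ((6*2)*0 - 2*√(4 + 0))*(-401/6) = (12*0 - 2*√4)*(-401/6) = (0 - 2*2)*(-401/6) = (0 - 4)*(-401/6) = -4*(-401/6) = 802/3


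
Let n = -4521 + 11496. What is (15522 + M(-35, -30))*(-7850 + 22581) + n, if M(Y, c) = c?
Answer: 228219627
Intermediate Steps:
n = 6975
(15522 + M(-35, -30))*(-7850 + 22581) + n = (15522 - 30)*(-7850 + 22581) + 6975 = 15492*14731 + 6975 = 228212652 + 6975 = 228219627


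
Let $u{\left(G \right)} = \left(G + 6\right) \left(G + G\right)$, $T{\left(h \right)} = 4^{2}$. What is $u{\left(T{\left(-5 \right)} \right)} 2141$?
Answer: $1507264$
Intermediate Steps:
$T{\left(h \right)} = 16$
$u{\left(G \right)} = 2 G \left(6 + G\right)$ ($u{\left(G \right)} = \left(6 + G\right) 2 G = 2 G \left(6 + G\right)$)
$u{\left(T{\left(-5 \right)} \right)} 2141 = 2 \cdot 16 \left(6 + 16\right) 2141 = 2 \cdot 16 \cdot 22 \cdot 2141 = 704 \cdot 2141 = 1507264$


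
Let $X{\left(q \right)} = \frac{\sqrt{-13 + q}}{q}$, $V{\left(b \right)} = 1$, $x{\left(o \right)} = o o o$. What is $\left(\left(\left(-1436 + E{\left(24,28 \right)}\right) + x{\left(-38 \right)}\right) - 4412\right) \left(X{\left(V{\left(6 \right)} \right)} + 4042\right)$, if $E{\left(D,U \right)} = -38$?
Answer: $-245583836 - 121516 i \sqrt{3} \approx -2.4558 \cdot 10^{8} - 2.1047 \cdot 10^{5} i$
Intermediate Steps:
$x{\left(o \right)} = o^{3}$ ($x{\left(o \right)} = o^{2} o = o^{3}$)
$X{\left(q \right)} = \frac{\sqrt{-13 + q}}{q}$
$\left(\left(\left(-1436 + E{\left(24,28 \right)}\right) + x{\left(-38 \right)}\right) - 4412\right) \left(X{\left(V{\left(6 \right)} \right)} + 4042\right) = \left(\left(\left(-1436 - 38\right) + \left(-38\right)^{3}\right) - 4412\right) \left(\frac{\sqrt{-13 + 1}}{1} + 4042\right) = \left(\left(-1474 - 54872\right) - 4412\right) \left(1 \sqrt{-12} + 4042\right) = \left(-56346 - 4412\right) \left(1 \cdot 2 i \sqrt{3} + 4042\right) = - 60758 \left(2 i \sqrt{3} + 4042\right) = - 60758 \left(4042 + 2 i \sqrt{3}\right) = -245583836 - 121516 i \sqrt{3}$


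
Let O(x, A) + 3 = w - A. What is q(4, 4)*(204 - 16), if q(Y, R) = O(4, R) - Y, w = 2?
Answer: -1692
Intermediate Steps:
O(x, A) = -1 - A (O(x, A) = -3 + (2 - A) = -1 - A)
q(Y, R) = -1 - R - Y (q(Y, R) = (-1 - R) - Y = -1 - R - Y)
q(4, 4)*(204 - 16) = (-1 - 1*4 - 1*4)*(204 - 16) = (-1 - 4 - 4)*188 = -9*188 = -1692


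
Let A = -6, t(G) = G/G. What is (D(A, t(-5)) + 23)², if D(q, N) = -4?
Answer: 361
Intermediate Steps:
t(G) = 1
(D(A, t(-5)) + 23)² = (-4 + 23)² = 19² = 361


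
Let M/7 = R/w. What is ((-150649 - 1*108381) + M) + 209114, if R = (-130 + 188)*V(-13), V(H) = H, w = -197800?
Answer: -4936689761/98900 ≈ -49916.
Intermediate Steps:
R = -754 (R = (-130 + 188)*(-13) = 58*(-13) = -754)
M = 2639/98900 (M = 7*(-754/(-197800)) = 7*(-754*(-1/197800)) = 7*(377/98900) = 2639/98900 ≈ 0.026684)
((-150649 - 1*108381) + M) + 209114 = ((-150649 - 1*108381) + 2639/98900) + 209114 = ((-150649 - 108381) + 2639/98900) + 209114 = (-259030 + 2639/98900) + 209114 = -25618064361/98900 + 209114 = -4936689761/98900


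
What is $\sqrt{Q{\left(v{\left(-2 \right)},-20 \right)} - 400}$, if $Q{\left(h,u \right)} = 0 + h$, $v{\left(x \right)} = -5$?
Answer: $9 i \sqrt{5} \approx 20.125 i$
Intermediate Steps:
$Q{\left(h,u \right)} = h$
$\sqrt{Q{\left(v{\left(-2 \right)},-20 \right)} - 400} = \sqrt{-5 - 400} = \sqrt{-405} = 9 i \sqrt{5}$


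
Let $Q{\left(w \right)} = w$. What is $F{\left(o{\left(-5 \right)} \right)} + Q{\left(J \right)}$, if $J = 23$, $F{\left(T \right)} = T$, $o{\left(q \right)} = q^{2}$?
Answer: $48$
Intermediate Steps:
$F{\left(o{\left(-5 \right)} \right)} + Q{\left(J \right)} = \left(-5\right)^{2} + 23 = 25 + 23 = 48$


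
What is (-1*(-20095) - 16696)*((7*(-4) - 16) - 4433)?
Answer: -15217323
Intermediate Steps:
(-1*(-20095) - 16696)*((7*(-4) - 16) - 4433) = (20095 - 16696)*((-28 - 16) - 4433) = 3399*(-44 - 4433) = 3399*(-4477) = -15217323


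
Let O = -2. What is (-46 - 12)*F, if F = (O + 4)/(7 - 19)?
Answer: 29/3 ≈ 9.6667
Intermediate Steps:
F = -1/6 (F = (-2 + 4)/(7 - 19) = 2/(-12) = 2*(-1/12) = -1/6 ≈ -0.16667)
(-46 - 12)*F = (-46 - 12)*(-1/6) = -58*(-1/6) = 29/3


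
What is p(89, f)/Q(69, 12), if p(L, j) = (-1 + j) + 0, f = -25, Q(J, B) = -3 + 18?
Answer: -26/15 ≈ -1.7333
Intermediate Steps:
Q(J, B) = 15
p(L, j) = -1 + j
p(89, f)/Q(69, 12) = (-1 - 25)/15 = -26*1/15 = -26/15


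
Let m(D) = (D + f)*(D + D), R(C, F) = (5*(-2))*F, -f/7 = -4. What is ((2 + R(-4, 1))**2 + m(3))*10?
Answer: 2500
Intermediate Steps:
f = 28 (f = -7*(-4) = 28)
R(C, F) = -10*F
m(D) = 2*D*(28 + D) (m(D) = (D + 28)*(D + D) = (28 + D)*(2*D) = 2*D*(28 + D))
((2 + R(-4, 1))**2 + m(3))*10 = ((2 - 10*1)**2 + 2*3*(28 + 3))*10 = ((2 - 10)**2 + 2*3*31)*10 = ((-8)**2 + 186)*10 = (64 + 186)*10 = 250*10 = 2500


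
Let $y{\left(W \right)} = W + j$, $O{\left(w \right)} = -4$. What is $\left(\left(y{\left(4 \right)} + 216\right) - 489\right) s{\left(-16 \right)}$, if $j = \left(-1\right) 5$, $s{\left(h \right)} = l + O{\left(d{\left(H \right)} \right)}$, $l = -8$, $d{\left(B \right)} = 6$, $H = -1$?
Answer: $3288$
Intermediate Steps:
$s{\left(h \right)} = -12$ ($s{\left(h \right)} = -8 - 4 = -12$)
$j = -5$
$y{\left(W \right)} = -5 + W$ ($y{\left(W \right)} = W - 5 = -5 + W$)
$\left(\left(y{\left(4 \right)} + 216\right) - 489\right) s{\left(-16 \right)} = \left(\left(\left(-5 + 4\right) + 216\right) - 489\right) \left(-12\right) = \left(\left(-1 + 216\right) - 489\right) \left(-12\right) = \left(215 - 489\right) \left(-12\right) = \left(-274\right) \left(-12\right) = 3288$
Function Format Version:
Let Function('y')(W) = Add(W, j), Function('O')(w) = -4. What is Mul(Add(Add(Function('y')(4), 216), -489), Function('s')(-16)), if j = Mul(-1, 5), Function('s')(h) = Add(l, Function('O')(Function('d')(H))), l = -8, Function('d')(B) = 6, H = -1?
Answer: 3288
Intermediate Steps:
Function('s')(h) = -12 (Function('s')(h) = Add(-8, -4) = -12)
j = -5
Function('y')(W) = Add(-5, W) (Function('y')(W) = Add(W, -5) = Add(-5, W))
Mul(Add(Add(Function('y')(4), 216), -489), Function('s')(-16)) = Mul(Add(Add(Add(-5, 4), 216), -489), -12) = Mul(Add(Add(-1, 216), -489), -12) = Mul(Add(215, -489), -12) = Mul(-274, -12) = 3288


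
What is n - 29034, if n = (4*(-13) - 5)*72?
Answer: -33138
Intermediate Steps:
n = -4104 (n = (-52 - 5)*72 = -57*72 = -4104)
n - 29034 = -4104 - 29034 = -33138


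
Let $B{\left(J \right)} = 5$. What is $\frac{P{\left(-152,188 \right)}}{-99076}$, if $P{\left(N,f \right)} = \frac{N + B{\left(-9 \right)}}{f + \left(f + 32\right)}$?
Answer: $\frac{49}{13474336} \approx 3.6365 \cdot 10^{-6}$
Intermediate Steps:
$P{\left(N,f \right)} = \frac{5 + N}{32 + 2 f}$ ($P{\left(N,f \right)} = \frac{N + 5}{f + \left(f + 32\right)} = \frac{5 + N}{f + \left(32 + f\right)} = \frac{5 + N}{32 + 2 f}$)
$\frac{P{\left(-152,188 \right)}}{-99076} = \frac{\frac{1}{2} \frac{1}{16 + 188} \left(5 - 152\right)}{-99076} = \frac{1}{2} \cdot \frac{1}{204} \left(-147\right) \left(- \frac{1}{99076}\right) = \left(- \frac{49}{136}\right) \left(- \frac{1}{99076}\right) = \frac{49}{13474336}$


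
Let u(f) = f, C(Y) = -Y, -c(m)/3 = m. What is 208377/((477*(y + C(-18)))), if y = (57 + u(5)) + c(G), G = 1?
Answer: 23153/4081 ≈ 5.6734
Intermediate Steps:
c(m) = -3*m
y = 59 (y = (57 + 5) - 3*1 = 62 - 3 = 59)
208377/((477*(y + C(-18)))) = 208377/((477*(59 - 1*(-18)))) = 208377/((477*(59 + 18))) = 208377/((477*77)) = 208377/36729 = 208377*(1/36729) = 23153/4081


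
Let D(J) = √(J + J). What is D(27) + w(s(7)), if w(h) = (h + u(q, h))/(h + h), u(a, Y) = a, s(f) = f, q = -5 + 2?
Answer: 2/7 + 3*√6 ≈ 7.6342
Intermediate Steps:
q = -3
D(J) = √2*√J (D(J) = √(2*J) = √2*√J)
w(h) = (-3 + h)/(2*h) (w(h) = (h - 3)/(h + h) = (-3 + h)/((2*h)) = (-3 + h)*(1/(2*h)) = (-3 + h)/(2*h))
D(27) + w(s(7)) = √2*√27 + (½)*(-3 + 7)/7 = √2*(3*√3) + (½)*(⅐)*4 = 3*√6 + 2/7 = 2/7 + 3*√6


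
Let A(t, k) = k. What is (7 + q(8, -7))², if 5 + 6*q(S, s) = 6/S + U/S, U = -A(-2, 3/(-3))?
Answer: 10201/256 ≈ 39.848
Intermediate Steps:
U = 1 (U = -3/(-3) = -3*(-1)/3 = -1*(-1) = 1)
q(S, s) = -⅚ + 7/(6*S) (q(S, s) = -⅚ + (6/S + 1/S)/6 = -⅚ + (7/S)/6 = -⅚ + 7/(6*S))
(7 + q(8, -7))² = (7 + (⅙)*(7 - 5*8)/8)² = (7 + (⅙)*(⅛)*(7 - 40))² = (7 + (⅙)*(⅛)*(-33))² = (7 - 11/16)² = (101/16)² = 10201/256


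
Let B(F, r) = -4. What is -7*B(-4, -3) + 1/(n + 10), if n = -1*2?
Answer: 225/8 ≈ 28.125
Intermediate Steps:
n = -2
-7*B(-4, -3) + 1/(n + 10) = -7*(-4) + 1/(-2 + 10) = 28 + 1/8 = 28 + ⅛ = 225/8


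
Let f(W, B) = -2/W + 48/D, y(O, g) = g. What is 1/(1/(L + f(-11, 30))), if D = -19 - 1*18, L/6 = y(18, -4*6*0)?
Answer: -454/407 ≈ -1.1155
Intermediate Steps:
L = 0 (L = 6*(-4*6*0) = 6*(-24*0) = 6*0 = 0)
D = -37 (D = -19 - 18 = -37)
f(W, B) = -48/37 - 2/W (f(W, B) = -2/W + 48/(-37) = -2/W + 48*(-1/37) = -2/W - 48/37 = -48/37 - 2/W)
1/(1/(L + f(-11, 30))) = 1/(1/(0 + (-48/37 - 2/(-11)))) = 1/(1/(0 + (-48/37 - 2*(-1/11)))) = 1/(1/(0 + (-48/37 + 2/11))) = 1/(1/(0 - 454/407)) = 1/(1/(-454/407)) = 1/(-407/454) = -454/407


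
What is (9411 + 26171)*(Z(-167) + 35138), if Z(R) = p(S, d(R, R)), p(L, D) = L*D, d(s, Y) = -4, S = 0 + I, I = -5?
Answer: 1250991956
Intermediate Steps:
S = -5 (S = 0 - 5 = -5)
p(L, D) = D*L
Z(R) = 20 (Z(R) = -4*(-5) = 20)
(9411 + 26171)*(Z(-167) + 35138) = (9411 + 26171)*(20 + 35138) = 35582*35158 = 1250991956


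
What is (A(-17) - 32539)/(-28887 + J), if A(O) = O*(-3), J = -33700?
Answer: 32488/62587 ≈ 0.51908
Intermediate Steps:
A(O) = -3*O
(A(-17) - 32539)/(-28887 + J) = (-3*(-17) - 32539)/(-28887 - 33700) = (51 - 32539)/(-62587) = -32488*(-1/62587) = 32488/62587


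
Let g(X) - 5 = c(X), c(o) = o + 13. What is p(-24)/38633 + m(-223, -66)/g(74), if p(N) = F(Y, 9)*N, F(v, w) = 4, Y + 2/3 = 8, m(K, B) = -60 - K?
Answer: 6288347/3554236 ≈ 1.7693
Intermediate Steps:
c(o) = 13 + o
g(X) = 18 + X (g(X) = 5 + (13 + X) = 18 + X)
Y = 22/3 (Y = -⅔ + 8 = 22/3 ≈ 7.3333)
p(N) = 4*N
p(-24)/38633 + m(-223, -66)/g(74) = (4*(-24))/38633 + (-60 - 1*(-223))/(18 + 74) = -96*1/38633 + (-60 + 223)/92 = -96/38633 + 163*(1/92) = -96/38633 + 163/92 = 6288347/3554236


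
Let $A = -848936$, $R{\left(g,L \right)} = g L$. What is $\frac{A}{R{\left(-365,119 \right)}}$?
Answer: $\frac{848936}{43435} \approx 19.545$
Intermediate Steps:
$R{\left(g,L \right)} = L g$
$\frac{A}{R{\left(-365,119 \right)}} = - \frac{848936}{119 \left(-365\right)} = - \frac{848936}{-43435} = \left(-848936\right) \left(- \frac{1}{43435}\right) = \frac{848936}{43435}$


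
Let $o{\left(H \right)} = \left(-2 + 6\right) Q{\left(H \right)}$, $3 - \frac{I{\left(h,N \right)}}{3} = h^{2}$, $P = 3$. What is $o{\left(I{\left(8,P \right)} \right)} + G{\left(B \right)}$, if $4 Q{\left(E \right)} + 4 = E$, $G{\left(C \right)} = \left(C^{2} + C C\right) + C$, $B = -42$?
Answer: $3299$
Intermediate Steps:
$I{\left(h,N \right)} = 9 - 3 h^{2}$
$G{\left(C \right)} = C + 2 C^{2}$ ($G{\left(C \right)} = \left(C^{2} + C^{2}\right) + C = 2 C^{2} + C = C + 2 C^{2}$)
$Q{\left(E \right)} = -1 + \frac{E}{4}$
$o{\left(H \right)} = -4 + H$ ($o{\left(H \right)} = \left(-2 + 6\right) \left(-1 + \frac{H}{4}\right) = 4 \left(-1 + \frac{H}{4}\right) = -4 + H$)
$o{\left(I{\left(8,P \right)} \right)} + G{\left(B \right)} = \left(-4 + \left(9 - 3 \cdot 8^{2}\right)\right) - 42 \left(1 + 2 \left(-42\right)\right) = \left(-4 + \left(9 - 192\right)\right) - 42 \left(1 - 84\right) = \left(-4 + \left(9 - 192\right)\right) - -3486 = \left(-4 - 183\right) + 3486 = -187 + 3486 = 3299$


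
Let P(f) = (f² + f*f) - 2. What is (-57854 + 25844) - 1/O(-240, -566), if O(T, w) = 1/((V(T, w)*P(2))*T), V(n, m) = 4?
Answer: -26250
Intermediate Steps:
P(f) = -2 + 2*f² (P(f) = (f² + f²) - 2 = 2*f² - 2 = -2 + 2*f²)
O(T, w) = 1/(24*T) (O(T, w) = 1/((4*(-2 + 2*2²))*T) = 1/((4*(-2 + 2*4))*T) = 1/((4*(-2 + 8))*T) = 1/((4*6)*T) = 1/(24*T))
(-57854 + 25844) - 1/O(-240, -566) = (-57854 + 25844) - 1/((1/24)/(-240)) = -32010 - 1/((1/24)*(-1/240)) = -32010 - 1/(-1/5760) = -32010 - 1*(-5760) = -32010 + 5760 = -26250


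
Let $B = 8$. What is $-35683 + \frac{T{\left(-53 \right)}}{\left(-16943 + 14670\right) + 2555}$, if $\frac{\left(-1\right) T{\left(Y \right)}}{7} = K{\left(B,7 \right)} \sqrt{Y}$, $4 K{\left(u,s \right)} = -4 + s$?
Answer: $-35683 - \frac{7 i \sqrt{53}}{376} \approx -35683.0 - 0.13553 i$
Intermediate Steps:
$K{\left(u,s \right)} = -1 + \frac{s}{4}$ ($K{\left(u,s \right)} = \frac{-4 + s}{4} = -1 + \frac{s}{4}$)
$T{\left(Y \right)} = - \frac{21 \sqrt{Y}}{4}$ ($T{\left(Y \right)} = - 7 \left(-1 + \frac{1}{4} \cdot 7\right) \sqrt{Y} = - 7 \left(-1 + \frac{7}{4}\right) \sqrt{Y} = - 7 \frac{3 \sqrt{Y}}{4} = - \frac{21 \sqrt{Y}}{4}$)
$-35683 + \frac{T{\left(-53 \right)}}{\left(-16943 + 14670\right) + 2555} = -35683 + \frac{\left(- \frac{21}{4}\right) \sqrt{-53}}{\left(-16943 + 14670\right) + 2555} = -35683 + \frac{\left(- \frac{21}{4}\right) i \sqrt{53}}{-2273 + 2555} = -35683 + \frac{\left(- \frac{21}{4}\right) i \sqrt{53}}{282} = -35683 + - \frac{21 i \sqrt{53}}{4} \cdot \frac{1}{282} = -35683 - \frac{7 i \sqrt{53}}{376}$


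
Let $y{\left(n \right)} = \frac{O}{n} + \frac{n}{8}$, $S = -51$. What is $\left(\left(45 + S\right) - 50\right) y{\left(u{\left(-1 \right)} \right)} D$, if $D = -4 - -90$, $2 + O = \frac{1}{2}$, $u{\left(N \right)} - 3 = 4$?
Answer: $-3182$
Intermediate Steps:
$u{\left(N \right)} = 7$ ($u{\left(N \right)} = 3 + 4 = 7$)
$O = - \frac{3}{2}$ ($O = -2 + \frac{1}{2} = - \frac{3}{2} \approx -1.5$)
$D = 86$ ($D = -4 + 90 = 86$)
$y{\left(n \right)} = - \frac{3}{2 n} + \frac{n}{8}$
$\left(\left(45 + S\right) - 50\right) y{\left(u{\left(-1 \right)} \right)} D = \left(\left(45 - 51\right) - 50\right) \frac{-12 + 7^{2}}{8 \cdot 7} \cdot 86 = \left(-6 - 50\right) \frac{1}{8} \cdot \frac{1}{7} \left(-12 + 49\right) 86 = - 56 \cdot \frac{1}{8} \cdot \frac{1}{7} \cdot 37 \cdot 86 = \left(-56\right) \frac{37}{56} \cdot 86 = \left(-37\right) 86 = -3182$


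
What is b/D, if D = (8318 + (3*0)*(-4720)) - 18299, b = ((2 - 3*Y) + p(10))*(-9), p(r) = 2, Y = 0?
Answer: 4/1109 ≈ 0.0036069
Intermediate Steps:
b = -36 (b = ((2 - 3*0) + 2)*(-9) = ((2 + 0) + 2)*(-9) = (2 + 2)*(-9) = 4*(-9) = -36)
D = -9981 (D = (8318 + 0*(-4720)) - 18299 = (8318 + 0) - 18299 = 8318 - 18299 = -9981)
b/D = -36/(-9981) = -36*(-1/9981) = 4/1109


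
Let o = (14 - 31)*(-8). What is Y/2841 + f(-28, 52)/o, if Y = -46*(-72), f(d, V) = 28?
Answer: 44165/32198 ≈ 1.3717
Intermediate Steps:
Y = 3312
o = 136 (o = -17*(-8) = 136)
Y/2841 + f(-28, 52)/o = 3312/2841 + 28/136 = 3312*(1/2841) + 28*(1/136) = 1104/947 + 7/34 = 44165/32198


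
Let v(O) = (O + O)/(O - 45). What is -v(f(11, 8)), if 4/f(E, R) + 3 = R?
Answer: 8/221 ≈ 0.036199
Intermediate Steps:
f(E, R) = 4/(-3 + R)
v(O) = 2*O/(-45 + O) (v(O) = (2*O)/(-45 + O) = 2*O/(-45 + O))
-v(f(11, 8)) = -2*4/(-3 + 8)/(-45 + 4/(-3 + 8)) = -2*4/5/(-45 + 4/5) = -2*4*(⅕)/(-45 + 4*(⅕)) = -2*4/(5*(-45 + ⅘)) = -2*4/(5*(-221/5)) = -2*4*(-5)/(5*221) = -1*(-8/221) = 8/221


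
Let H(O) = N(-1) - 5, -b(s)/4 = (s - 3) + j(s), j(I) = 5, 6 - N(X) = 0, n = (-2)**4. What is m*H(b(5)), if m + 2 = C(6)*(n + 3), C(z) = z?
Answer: 112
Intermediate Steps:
n = 16
N(X) = 6 (N(X) = 6 - 1*0 = 6 + 0 = 6)
m = 112 (m = -2 + 6*(16 + 3) = -2 + 6*19 = -2 + 114 = 112)
b(s) = -8 - 4*s (b(s) = -4*((s - 3) + 5) = -4*((-3 + s) + 5) = -4*(2 + s) = -8 - 4*s)
H(O) = 1 (H(O) = 6 - 5 = 1)
m*H(b(5)) = 112*1 = 112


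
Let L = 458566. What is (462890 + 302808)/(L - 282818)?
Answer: 382849/87874 ≈ 4.3568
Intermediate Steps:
(462890 + 302808)/(L - 282818) = (462890 + 302808)/(458566 - 282818) = 765698/175748 = 765698*(1/175748) = 382849/87874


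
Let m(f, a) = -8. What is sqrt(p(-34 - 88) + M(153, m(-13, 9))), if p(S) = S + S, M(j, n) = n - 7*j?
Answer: 21*I*sqrt(3) ≈ 36.373*I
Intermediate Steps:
p(S) = 2*S
sqrt(p(-34 - 88) + M(153, m(-13, 9))) = sqrt(2*(-34 - 88) + (-8 - 7*153)) = sqrt(2*(-122) + (-8 - 1071)) = sqrt(-244 - 1079) = sqrt(-1323) = 21*I*sqrt(3)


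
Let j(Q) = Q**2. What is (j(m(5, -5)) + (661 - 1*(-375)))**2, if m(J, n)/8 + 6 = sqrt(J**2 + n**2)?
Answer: 72262800 - 50227200*sqrt(2) ≈ 1.2308e+6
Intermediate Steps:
m(J, n) = -48 + 8*sqrt(J**2 + n**2)
(j(m(5, -5)) + (661 - 1*(-375)))**2 = ((-48 + 8*sqrt(5**2 + (-5)**2))**2 + (661 - 1*(-375)))**2 = ((-48 + 8*sqrt(25 + 25))**2 + (661 + 375))**2 = ((-48 + 8*sqrt(50))**2 + 1036)**2 = ((-48 + 8*(5*sqrt(2)))**2 + 1036)**2 = ((-48 + 40*sqrt(2))**2 + 1036)**2 = (1036 + (-48 + 40*sqrt(2))**2)**2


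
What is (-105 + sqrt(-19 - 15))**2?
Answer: (105 - I*sqrt(34))**2 ≈ 10991.0 - 1224.5*I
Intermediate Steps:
(-105 + sqrt(-19 - 15))**2 = (-105 + sqrt(-34))**2 = (-105 + I*sqrt(34))**2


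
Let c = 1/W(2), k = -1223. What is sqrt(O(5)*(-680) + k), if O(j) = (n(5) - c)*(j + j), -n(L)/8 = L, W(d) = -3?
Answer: sqrt(2416593)/3 ≈ 518.18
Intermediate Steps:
n(L) = -8*L
c = -1/3 (c = 1/(-3) = -1/3 ≈ -0.33333)
O(j) = -238*j/3 (O(j) = (-8*5 - 1*(-1/3))*(j + j) = (-40 + 1/3)*(2*j) = -238*j/3)
sqrt(O(5)*(-680) + k) = sqrt(-238/3*5*(-680) - 1223) = sqrt(-1190/3*(-680) - 1223) = sqrt(809200/3 - 1223) = sqrt(805531/3) = sqrt(2416593)/3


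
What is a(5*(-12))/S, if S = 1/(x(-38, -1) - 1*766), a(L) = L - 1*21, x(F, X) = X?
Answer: 62127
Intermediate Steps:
a(L) = -21 + L (a(L) = L - 21 = -21 + L)
S = -1/767 (S = 1/(-1 - 1*766) = 1/(-1 - 766) = 1/(-767) = -1/767 ≈ -0.0013038)
a(5*(-12))/S = (-21 + 5*(-12))/(-1/767) = (-21 - 60)*(-767) = -81*(-767) = 62127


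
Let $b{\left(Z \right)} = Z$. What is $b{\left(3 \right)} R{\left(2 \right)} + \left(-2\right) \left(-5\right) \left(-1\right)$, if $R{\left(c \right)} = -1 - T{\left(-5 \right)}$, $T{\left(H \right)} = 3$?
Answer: $-22$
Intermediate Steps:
$R{\left(c \right)} = -4$ ($R{\left(c \right)} = -1 - 3 = -4$)
$b{\left(3 \right)} R{\left(2 \right)} + \left(-2\right) \left(-5\right) \left(-1\right) = 3 \left(-4\right) + \left(-2\right) \left(-5\right) \left(-1\right) = -12 + 10 \left(-1\right) = -12 - 10 = -22$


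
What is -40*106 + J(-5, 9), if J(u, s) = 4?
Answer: -4236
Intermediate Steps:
-40*106 + J(-5, 9) = -40*106 + 4 = -4240 + 4 = -4236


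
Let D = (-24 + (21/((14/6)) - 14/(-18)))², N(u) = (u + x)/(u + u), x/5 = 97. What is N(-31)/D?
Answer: -18387/507904 ≈ -0.036202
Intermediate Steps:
x = 485 (x = 5*97 = 485)
N(u) = (485 + u)/(2*u) (N(u) = (u + 485)/(u + u) = (485 + u)/((2*u)) = (485 + u)*(1/(2*u)) = (485 + u)/(2*u))
D = 16384/81 (D = (-24 + (21/((14*(⅙))) - 14*(-1/18)))² = (-24 + (21/(7/3) + 7/9))² = (-24 + (21*(3/7) + 7/9))² = (-24 + (9 + 7/9))² = (-24 + 88/9)² = (-128/9)² = 16384/81 ≈ 202.27)
N(-31)/D = ((½)*(485 - 31)/(-31))/(16384/81) = ((½)*(-1/31)*454)*(81/16384) = -227/31*81/16384 = -18387/507904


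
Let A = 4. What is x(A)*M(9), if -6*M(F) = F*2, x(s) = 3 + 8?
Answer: -33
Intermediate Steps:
x(s) = 11
M(F) = -F/3 (M(F) = -F*2/6 = -F/3)
x(A)*M(9) = 11*(-⅓*9) = 11*(-3) = -33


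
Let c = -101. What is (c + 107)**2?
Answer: 36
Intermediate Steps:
(c + 107)**2 = (-101 + 107)**2 = 6**2 = 36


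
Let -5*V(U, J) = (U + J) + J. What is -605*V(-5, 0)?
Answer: -605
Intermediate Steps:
V(U, J) = -2*J/5 - U/5 (V(U, J) = -((U + J) + J)/5 = -((J + U) + J)/5 = -(U + 2*J)/5 = -2*J/5 - U/5)
-605*V(-5, 0) = -605*(-2/5*0 - 1/5*(-5)) = -605*(0 + 1) = -605*1 = -605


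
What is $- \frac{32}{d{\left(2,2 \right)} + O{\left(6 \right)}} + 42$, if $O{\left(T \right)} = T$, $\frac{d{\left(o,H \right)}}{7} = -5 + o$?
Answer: $\frac{662}{15} \approx 44.133$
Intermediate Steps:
$d{\left(o,H \right)} = -35 + 7 o$ ($d{\left(o,H \right)} = 7 \left(-5 + o\right) = -35 + 7 o$)
$- \frac{32}{d{\left(2,2 \right)} + O{\left(6 \right)}} + 42 = - \frac{32}{\left(-35 + 7 \cdot 2\right) + 6} + 42 = - \frac{32}{\left(-35 + 14\right) + 6} + 42 = - \frac{32}{-21 + 6} + 42 = - \frac{32}{-15} + 42 = \left(-32\right) \left(- \frac{1}{15}\right) + 42 = \frac{32}{15} + 42 = \frac{662}{15}$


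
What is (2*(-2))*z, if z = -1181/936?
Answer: 1181/234 ≈ 5.0470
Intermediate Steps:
z = -1181/936 (z = -1181*1/936 = -1181/936 ≈ -1.2618)
(2*(-2))*z = (2*(-2))*(-1181/936) = -4*(-1181/936) = 1181/234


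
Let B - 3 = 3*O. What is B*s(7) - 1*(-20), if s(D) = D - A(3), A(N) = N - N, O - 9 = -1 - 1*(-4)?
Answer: 293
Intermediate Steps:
O = 12 (O = 9 + (-1 - 1*(-4)) = 9 + (-1 + 4) = 9 + 3 = 12)
A(N) = 0
B = 39 (B = 3 + 3*12 = 3 + 36 = 39)
s(D) = D (s(D) = D - 1*0 = D + 0 = D)
B*s(7) - 1*(-20) = 39*7 - 1*(-20) = 273 + 20 = 293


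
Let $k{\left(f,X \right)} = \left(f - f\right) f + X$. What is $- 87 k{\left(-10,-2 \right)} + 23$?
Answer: $197$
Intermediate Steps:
$k{\left(f,X \right)} = X$ ($k{\left(f,X \right)} = 0 f + X = 0 + X = X$)
$- 87 k{\left(-10,-2 \right)} + 23 = \left(-87\right) \left(-2\right) + 23 = 174 + 23 = 197$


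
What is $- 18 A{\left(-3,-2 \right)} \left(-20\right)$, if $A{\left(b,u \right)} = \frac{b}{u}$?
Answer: $540$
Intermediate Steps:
$- 18 A{\left(-3,-2 \right)} \left(-20\right) = - 18 \left(- \frac{3}{-2}\right) \left(-20\right) = - 18 \left(\left(-3\right) \left(- \frac{1}{2}\right)\right) \left(-20\right) = \left(-18\right) \frac{3}{2} \left(-20\right) = \left(-27\right) \left(-20\right) = 540$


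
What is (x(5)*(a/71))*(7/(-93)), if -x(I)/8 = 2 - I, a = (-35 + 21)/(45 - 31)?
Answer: 56/2201 ≈ 0.025443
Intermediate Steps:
a = -1 (a = -14/14 = -14*1/14 = -1)
x(I) = -16 + 8*I (x(I) = -8*(2 - I) = -16 + 8*I)
(x(5)*(a/71))*(7/(-93)) = ((-16 + 8*5)*(-1/71))*(7/(-93)) = ((-16 + 40)*(-1*1/71))*(7*(-1/93)) = (24*(-1/71))*(-7/93) = -24/71*(-7/93) = 56/2201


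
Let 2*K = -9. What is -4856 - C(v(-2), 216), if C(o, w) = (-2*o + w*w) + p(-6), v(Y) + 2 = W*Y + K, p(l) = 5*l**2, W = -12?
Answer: -51657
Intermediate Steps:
K = -9/2 (K = (1/2)*(-9) = -9/2 ≈ -4.5000)
v(Y) = -13/2 - 12*Y (v(Y) = -2 + (-12*Y - 9/2) = -2 + (-9/2 - 12*Y) = -13/2 - 12*Y)
C(o, w) = 180 + w**2 - 2*o (C(o, w) = (-2*o + w*w) + 5*(-6)**2 = (-2*o + w**2) + 5*36 = (w**2 - 2*o) + 180 = 180 + w**2 - 2*o)
-4856 - C(v(-2), 216) = -4856 - (180 + 216**2 - 2*(-13/2 - 12*(-2))) = -4856 - (180 + 46656 - 2*(-13/2 + 24)) = -4856 - (180 + 46656 - 2*35/2) = -4856 - (180 + 46656 - 35) = -4856 - 1*46801 = -4856 - 46801 = -51657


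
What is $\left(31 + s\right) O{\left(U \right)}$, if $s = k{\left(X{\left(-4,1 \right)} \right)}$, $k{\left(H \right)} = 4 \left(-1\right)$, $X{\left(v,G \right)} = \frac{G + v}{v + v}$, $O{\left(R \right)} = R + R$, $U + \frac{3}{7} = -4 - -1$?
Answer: $- \frac{1296}{7} \approx -185.14$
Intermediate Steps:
$U = - \frac{24}{7}$ ($U = - \frac{3}{7} - 3 = - \frac{24}{7} \approx -3.4286$)
$O{\left(R \right)} = 2 R$
$X{\left(v,G \right)} = \frac{G + v}{2 v}$
$k{\left(H \right)} = -4$
$s = -4$
$\left(31 + s\right) O{\left(U \right)} = \left(31 - 4\right) 2 \left(- \frac{24}{7}\right) = 27 \left(- \frac{48}{7}\right) = - \frac{1296}{7}$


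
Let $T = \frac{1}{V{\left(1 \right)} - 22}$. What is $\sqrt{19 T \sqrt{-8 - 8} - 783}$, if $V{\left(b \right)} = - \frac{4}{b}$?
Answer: $\frac{\sqrt{-132327 - 494 i}}{13} \approx 0.052231 - 27.982 i$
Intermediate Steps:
$T = - \frac{1}{26}$ ($T = \frac{1}{- \frac{4}{1} - 22} = \frac{1}{\left(-4\right) 1 - 22} = \frac{1}{-4 - 22} = \frac{1}{-26} = - \frac{1}{26} \approx -0.038462$)
$\sqrt{19 T \sqrt{-8 - 8} - 783} = \sqrt{19 \left(- \frac{1}{26}\right) \sqrt{-8 - 8} - 783} = \sqrt{- \frac{19 \sqrt{-16}}{26} - 783} = \sqrt{- \frac{19 \cdot 4 i}{26} - 783} = \sqrt{- \frac{38 i}{13} - 783} = \sqrt{-783 - \frac{38 i}{13}}$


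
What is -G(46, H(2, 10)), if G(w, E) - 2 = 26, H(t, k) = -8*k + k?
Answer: -28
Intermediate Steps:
H(t, k) = -7*k
G(w, E) = 28 (G(w, E) = 2 + 26 = 28)
-G(46, H(2, 10)) = -1*28 = -28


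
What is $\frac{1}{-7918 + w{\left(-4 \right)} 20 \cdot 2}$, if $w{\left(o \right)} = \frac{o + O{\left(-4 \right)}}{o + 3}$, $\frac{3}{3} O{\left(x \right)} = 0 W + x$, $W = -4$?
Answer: $- \frac{1}{7598} \approx -0.00013161$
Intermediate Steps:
$O{\left(x \right)} = x$ ($O{\left(x \right)} = 0 \left(-4\right) + x = 0 + x = x$)
$w{\left(o \right)} = \frac{-4 + o}{3 + o}$ ($w{\left(o \right)} = \frac{o - 4}{o + 3} = \frac{-4 + o}{3 + o}$)
$\frac{1}{-7918 + w{\left(-4 \right)} 20 \cdot 2} = \frac{1}{-7918 + \frac{-4 - 4}{3 - 4} \cdot 20 \cdot 2} = \frac{1}{-7918 + \frac{1}{-1} \left(-8\right) 20 \cdot 2} = \frac{1}{-7918 + \left(-1\right) \left(-8\right) 20 \cdot 2} = \frac{1}{-7918 + 8 \cdot 20 \cdot 2} = \frac{1}{-7918 + 160 \cdot 2} = \frac{1}{-7918 + 320} = \frac{1}{-7598} = - \frac{1}{7598}$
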